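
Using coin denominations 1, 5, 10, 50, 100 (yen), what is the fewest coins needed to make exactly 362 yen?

362 = 3×100 + 1×50 + 1×10 + 2×1
Total coins = 3 + 1 + 1 + 2 = 7

7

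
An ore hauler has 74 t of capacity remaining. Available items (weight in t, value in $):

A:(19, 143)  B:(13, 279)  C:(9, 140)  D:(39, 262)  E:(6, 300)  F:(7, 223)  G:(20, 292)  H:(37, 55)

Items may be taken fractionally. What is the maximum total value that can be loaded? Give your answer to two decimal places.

Ratios (sorted): E 50.00, F 31.86, B 21.46, C 15.56, G 14.60, A 7.53, D 6.72, H 1.49
take E (6 @ 300); take F (7 @ 223); take B (13 @ 279); take C (9 @ 140); take G (20 @ 292); take A (19 @ 143). Capacity used 74/74.
Total value = 1377.00

1377.00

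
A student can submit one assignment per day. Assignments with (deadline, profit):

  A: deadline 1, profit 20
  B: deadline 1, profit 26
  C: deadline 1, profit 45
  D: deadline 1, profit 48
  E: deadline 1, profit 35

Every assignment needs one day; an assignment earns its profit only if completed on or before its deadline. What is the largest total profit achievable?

Take jobs in profit order; each goes to the latest open slot no later than its deadline.
By profit: D(d1,48), C(d1,45), E(d1,35), B(d1,26), A(d1,20)
D→slot 1; C skipped; E skipped; B skipped; A skipped.
Profit = 48 = 48

48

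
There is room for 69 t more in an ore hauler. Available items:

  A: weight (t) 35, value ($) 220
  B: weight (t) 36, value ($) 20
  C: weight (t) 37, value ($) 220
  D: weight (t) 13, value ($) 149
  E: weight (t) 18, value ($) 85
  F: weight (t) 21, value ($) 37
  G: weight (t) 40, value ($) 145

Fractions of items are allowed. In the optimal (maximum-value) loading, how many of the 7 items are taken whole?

Greedy by value/weight ratio, highest first.
Order: D (149/13=11.46) > A (220/35=6.29) > C (220/37=5.95) > E (85/18=4.72) > G (145/40=3.62) > F (37/21=1.76) > B (20/36=0.56)
Fill: take D (13 @ 149) → take A (35 @ 220) → take 21/37 of C → 124.86; 69/69 used.
2 item(s) taken whole; one partial (take 21/37 of C).

2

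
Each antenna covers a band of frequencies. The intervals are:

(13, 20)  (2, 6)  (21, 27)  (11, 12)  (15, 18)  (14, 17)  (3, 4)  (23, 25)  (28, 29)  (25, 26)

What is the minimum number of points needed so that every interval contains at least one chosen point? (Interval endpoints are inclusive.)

5

Process intervals by earliest right end; each time one isn't hit yet, stab at its right endpoint.
By right end: [3,4]  [2,6]  [11,12]  [14,17]  [15,18]  [13,20]  [23,25]  [25,26]  [21,27]  [28,29]
[3,4] uncovered → point at 4; [11,12] uncovered → point at 12; [14,17] uncovered → point at 17; [23,25] uncovered → point at 25; [28,29] uncovered → point at 29.
Points: 4, 12, 17, 25, 29 (5 total).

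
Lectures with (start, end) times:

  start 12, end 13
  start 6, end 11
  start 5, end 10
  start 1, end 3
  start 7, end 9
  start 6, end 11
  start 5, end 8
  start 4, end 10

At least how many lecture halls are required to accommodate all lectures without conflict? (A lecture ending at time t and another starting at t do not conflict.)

6

Events (time:±→running): 1:+→1 3:-→0 4:+→1 5:+→2 5:+→3 6:+→4 6:+→5 7:+→6 … peak 6.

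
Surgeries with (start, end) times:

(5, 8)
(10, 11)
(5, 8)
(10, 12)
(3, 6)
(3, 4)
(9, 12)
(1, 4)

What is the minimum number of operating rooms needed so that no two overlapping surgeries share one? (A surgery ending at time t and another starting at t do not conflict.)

Count concurrent intervals with a sweep; the peak is the room count.
Events (time:±→running): 1:+→1 3:+→2 3:+→3 … peak 3.

3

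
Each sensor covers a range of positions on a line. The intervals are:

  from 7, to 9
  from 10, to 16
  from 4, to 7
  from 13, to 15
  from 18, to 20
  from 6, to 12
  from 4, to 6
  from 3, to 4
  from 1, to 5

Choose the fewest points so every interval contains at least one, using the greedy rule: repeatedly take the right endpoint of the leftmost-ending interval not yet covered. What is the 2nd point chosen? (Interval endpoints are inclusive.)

Sort by right endpoint; whenever an interval is uncovered, place a point at its right end.
By right end: [3,4]  [1,5]  [4,6]  [4,7]  [7,9]  [6,12]  [13,15]  [10,16]  [18,20]
[3,4] uncovered → point at 4; [7,9] uncovered → point at 9; [13,15] uncovered → point at 15; [18,20] uncovered → point at 20.
Points: 4, 9, 15, 20 (4 total).

9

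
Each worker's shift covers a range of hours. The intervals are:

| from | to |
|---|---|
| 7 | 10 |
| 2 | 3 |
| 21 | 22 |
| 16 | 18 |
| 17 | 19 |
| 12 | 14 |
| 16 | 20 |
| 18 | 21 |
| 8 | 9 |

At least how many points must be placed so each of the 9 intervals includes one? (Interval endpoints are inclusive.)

5

Sort by right endpoint; whenever an interval is uncovered, place a point at its right end.
Sorted: [2,3] [8,9] [7,10] [12,14] [16,18] [17,19] [16,20] [18,21] [21,22]
{[2,3]} hit by 3; {[8,9],[7,10]} hit by 9; {[12,14]} hit by 14; {[16,18],[17,19],[16,20],[18,21]} hit by 18; {[21,22]} hit by 22.
Points: 3, 9, 14, 18, 22 (5 total).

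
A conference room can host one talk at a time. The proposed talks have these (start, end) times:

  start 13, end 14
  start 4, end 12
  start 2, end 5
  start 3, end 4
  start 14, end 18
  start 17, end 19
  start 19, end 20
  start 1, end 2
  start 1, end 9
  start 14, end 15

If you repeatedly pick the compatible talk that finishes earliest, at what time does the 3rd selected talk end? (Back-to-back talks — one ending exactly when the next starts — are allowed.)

Order by finish time; keep every interval that doesn't clash with the previous kept one.
By end time: (1,2), (3,4), (2,5), (1,9), (4,12), (13,14), (14,15), (14,18), (17,19), (19,20).
Pick (1,2); next start ≥ 2 → (3,4); next start ≥ 4 → (4,12); next start ≥ 12 → (13,14); next start ≥ 14 → (14,15); next start ≥ 15 → (17,19); next start ≥ 19 → (19,20).
Selected: (1,2) (3,4) (4,12) (13,14) (14,15) (17,19) (19,20)

12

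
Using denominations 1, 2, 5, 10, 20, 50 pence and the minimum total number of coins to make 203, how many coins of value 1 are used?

Use the largest denomination that fits, subtract, and repeat.
203 = 4×50 + 1×2 + 1×1
Count of 1: 1

1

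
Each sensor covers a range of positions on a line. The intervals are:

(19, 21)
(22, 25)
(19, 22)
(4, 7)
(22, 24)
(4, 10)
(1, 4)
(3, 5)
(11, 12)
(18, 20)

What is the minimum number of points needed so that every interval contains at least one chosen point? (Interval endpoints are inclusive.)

4

Process intervals by earliest right end; each time one isn't hit yet, stab at its right endpoint.
By right end: [1,4]  [3,5]  [4,7]  [4,10]  [11,12]  [18,20]  [19,21]  [19,22]  [22,24]  [22,25]
[1,4] uncovered → point at 4; [11,12] uncovered → point at 12; [18,20] uncovered → point at 20; [22,24] uncovered → point at 24.
Points: 4, 12, 20, 24 (4 total).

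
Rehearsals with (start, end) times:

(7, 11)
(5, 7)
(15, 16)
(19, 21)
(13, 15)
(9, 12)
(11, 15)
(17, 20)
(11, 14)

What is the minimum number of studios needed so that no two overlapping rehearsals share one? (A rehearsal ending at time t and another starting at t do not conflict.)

3

Events (time:±→running): 5:+→1 7:-→0 7:+→1 9:+→2 11:-→1 11:+→2 11:+→3 … peak 3.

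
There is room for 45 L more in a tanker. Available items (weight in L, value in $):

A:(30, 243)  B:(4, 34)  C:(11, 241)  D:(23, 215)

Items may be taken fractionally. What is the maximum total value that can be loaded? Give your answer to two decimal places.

Order: C (241/11=21.91) > D (215/23=9.35) > B (34/4=8.50) > A (243/30=8.10)
Fill: take C (11 @ 241) → take D (23 @ 215) → take B (4 @ 34) → take 7/30 of A → 56.70; 45/45 used.
Total value = 546.70

546.70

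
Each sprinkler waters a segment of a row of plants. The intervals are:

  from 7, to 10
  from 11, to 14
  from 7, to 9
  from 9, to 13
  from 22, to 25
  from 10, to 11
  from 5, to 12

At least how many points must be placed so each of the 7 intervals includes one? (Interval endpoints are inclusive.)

3

Process intervals by earliest right end; each time one isn't hit yet, stab at its right endpoint.
By right end: [7,9]  [7,10]  [10,11]  [5,12]  [9,13]  [11,14]  [22,25]
[7,9] uncovered → point at 9; [10,11] uncovered → point at 11; [22,25] uncovered → point at 25.
Points: 9, 11, 25 (3 total).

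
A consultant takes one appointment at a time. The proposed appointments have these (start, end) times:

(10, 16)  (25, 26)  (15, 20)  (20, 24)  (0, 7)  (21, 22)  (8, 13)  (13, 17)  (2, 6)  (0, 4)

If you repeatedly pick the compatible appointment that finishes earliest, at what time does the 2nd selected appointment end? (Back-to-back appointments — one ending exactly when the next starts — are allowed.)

13

By end time: (0,4), (2,6), (0,7), (8,13), (10,16), (13,17), (15,20), (21,22), (20,24), (25,26).
Pick (0,4); next start ≥ 4 → (8,13); next start ≥ 13 → (13,17); next start ≥ 17 → (21,22); next start ≥ 22 → (25,26).
Selected: (0,4) (8,13) (13,17) (21,22) (25,26)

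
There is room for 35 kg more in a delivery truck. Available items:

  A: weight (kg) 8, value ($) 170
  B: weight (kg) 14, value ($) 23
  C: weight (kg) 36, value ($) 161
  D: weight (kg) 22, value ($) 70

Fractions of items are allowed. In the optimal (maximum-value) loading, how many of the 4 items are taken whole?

Greedy by value/weight ratio, highest first.
Order: A (170/8=21.25) > C (161/36=4.47) > D (70/22=3.18) > B (23/14=1.64)
Fill: take A (8 @ 170) → take 27/36 of C → 120.75; 35/35 used.
1 item(s) taken whole; one partial (take 27/36 of C).

1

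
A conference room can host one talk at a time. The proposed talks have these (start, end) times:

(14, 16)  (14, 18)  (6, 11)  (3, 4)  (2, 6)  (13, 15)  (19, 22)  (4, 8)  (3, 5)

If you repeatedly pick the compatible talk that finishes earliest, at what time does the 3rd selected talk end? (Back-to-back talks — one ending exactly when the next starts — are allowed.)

Sort by end time and greedily take each interval whose start is ≥ the last chosen end.
By end time: (3,4), (3,5), (2,6), (4,8), (6,11), (13,15), (14,16), (14,18), (19,22).
Pick (3,4); next start ≥ 4 → (4,8); next start ≥ 8 → (13,15); next start ≥ 15 → (19,22).
Selected: (3,4) (4,8) (13,15) (19,22)

15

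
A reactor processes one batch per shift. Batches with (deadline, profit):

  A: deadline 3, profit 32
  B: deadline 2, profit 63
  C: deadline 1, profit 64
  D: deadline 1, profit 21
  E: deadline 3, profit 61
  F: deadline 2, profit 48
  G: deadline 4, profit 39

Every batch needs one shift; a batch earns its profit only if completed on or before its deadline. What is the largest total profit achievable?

227

Take jobs in profit order; each goes to the latest open slot no later than its deadline.
Profit order: C=64 B=63 E=61 F=48 G=39 A=32 D=21
Assign: C→slot 1, B→slot 2, E→slot 3, F skipped, G→slot 4, A skipped, D skipped.
Slots: [1:C] [2:B] [3:E] [4:G]
Profit = 64 + 63 + 61 + 39 = 227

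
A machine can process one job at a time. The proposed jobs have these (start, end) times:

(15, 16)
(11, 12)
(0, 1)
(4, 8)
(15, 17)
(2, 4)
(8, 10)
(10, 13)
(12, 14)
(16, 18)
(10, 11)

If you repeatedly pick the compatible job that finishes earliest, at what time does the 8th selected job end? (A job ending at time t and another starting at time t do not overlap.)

16

Greedy by earliest finish: after sorting by end time, pick each interval compatible with the last pick.
Sorted by end: (0,1)  (2,4)  (4,8)  (8,10)  (10,11)  (11,12)  (10,13)  (12,14)  (15,16)  (15,17)  (16,18)
take (0,1); take (2,4); take (4,8); take (8,10); take (10,11); take (11,12); skip (10,13); take (12,14); take (15,16); skip (15,17); take (16,18).
Selected: (0,1) (2,4) (4,8) (8,10) (10,11) (11,12) (12,14) (15,16) (16,18)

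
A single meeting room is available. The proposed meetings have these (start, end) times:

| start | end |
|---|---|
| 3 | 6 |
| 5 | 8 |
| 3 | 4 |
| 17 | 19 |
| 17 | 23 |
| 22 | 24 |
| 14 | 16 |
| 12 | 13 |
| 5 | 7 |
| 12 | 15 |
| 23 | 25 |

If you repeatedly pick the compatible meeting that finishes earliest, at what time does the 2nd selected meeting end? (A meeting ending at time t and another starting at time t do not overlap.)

7

Sorted by end: (3,4)  (3,6)  (5,7)  (5,8)  (12,13)  (12,15)  (14,16)  (17,19)  (17,23)  (22,24)  (23,25)
take (3,4); skip (3,6); take (5,7); take (12,13); take (14,16); take (17,19); skip (17,23); take (22,24).
Selected: (3,4) (5,7) (12,13) (14,16) (17,19) (22,24)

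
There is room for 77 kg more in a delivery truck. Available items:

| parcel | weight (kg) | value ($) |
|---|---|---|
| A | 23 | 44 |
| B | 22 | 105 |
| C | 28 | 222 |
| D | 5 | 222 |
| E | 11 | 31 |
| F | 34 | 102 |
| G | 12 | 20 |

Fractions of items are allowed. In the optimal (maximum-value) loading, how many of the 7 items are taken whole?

Order: D (222/5=44.40) > C (222/28=7.93) > B (105/22=4.77) > F (102/34=3.00) > E (31/11=2.82) > A (44/23=1.91) > G (20/12=1.67)
Fill: take D (5 @ 222) → take C (28 @ 222) → take B (22 @ 105) → take 22/34 of F → 66.00; 77/77 used.
3 item(s) taken whole; one partial (take 22/34 of F).

3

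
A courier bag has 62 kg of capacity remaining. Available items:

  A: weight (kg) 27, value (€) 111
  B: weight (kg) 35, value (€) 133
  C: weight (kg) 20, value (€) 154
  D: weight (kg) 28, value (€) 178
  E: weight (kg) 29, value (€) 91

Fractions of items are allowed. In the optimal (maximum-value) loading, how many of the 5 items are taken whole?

2

Order: C (154/20=7.70) > D (178/28=6.36) > A (111/27=4.11) > B (133/35=3.80) > E (91/29=3.14)
Fill: take C (20 @ 154) → take D (28 @ 178) → take 14/27 of A → 57.56; 62/62 used.
2 item(s) taken whole; one partial (take 14/27 of A).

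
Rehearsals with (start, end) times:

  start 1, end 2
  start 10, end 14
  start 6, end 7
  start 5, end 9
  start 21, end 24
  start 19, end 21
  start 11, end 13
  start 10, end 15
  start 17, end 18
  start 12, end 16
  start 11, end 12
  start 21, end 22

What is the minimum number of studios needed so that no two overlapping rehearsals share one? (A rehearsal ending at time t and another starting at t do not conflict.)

The answer is the maximum number of intervals overlapping at any instant.
starts: [1, 5, 6, 10, 10, 11, 11, 12, 17, 19, 21, 21]
ends:   [2, 7, 9, 12, 13, 14, 15, 16, 18, 21, 22, 24]
s1→1 e2→0 s5→1 s6→2 e7→1 e9→0 s10→1 s10→2 s11→3 s11→4  — peak 4.

4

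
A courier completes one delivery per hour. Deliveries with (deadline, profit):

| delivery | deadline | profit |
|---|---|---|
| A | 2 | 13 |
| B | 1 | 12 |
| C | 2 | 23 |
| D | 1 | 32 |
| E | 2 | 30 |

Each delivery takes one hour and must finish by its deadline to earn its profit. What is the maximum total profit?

62

Take jobs in profit order; each goes to the latest open slot no later than its deadline.
By profit: D(d1,32), E(d2,30), C(d2,23), A(d2,13), B(d1,12)
D→slot 1; E→slot 2; C skipped; A skipped; B skipped.
Profit = 32 + 30 = 62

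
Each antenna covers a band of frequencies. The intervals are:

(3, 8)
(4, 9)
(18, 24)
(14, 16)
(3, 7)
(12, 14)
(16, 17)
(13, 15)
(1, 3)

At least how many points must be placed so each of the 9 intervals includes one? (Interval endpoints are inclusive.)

5

By right end: [1,3]  [3,7]  [3,8]  [4,9]  [12,14]  [13,15]  [14,16]  [16,17]  [18,24]
[1,3] uncovered → point at 3; [4,9] uncovered → point at 9; [12,14] uncovered → point at 14; [16,17] uncovered → point at 17; [18,24] uncovered → point at 24.
Points: 3, 9, 14, 17, 24 (5 total).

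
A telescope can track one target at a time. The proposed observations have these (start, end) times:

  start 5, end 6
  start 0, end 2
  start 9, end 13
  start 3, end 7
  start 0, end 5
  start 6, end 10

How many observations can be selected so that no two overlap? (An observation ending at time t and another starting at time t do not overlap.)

Sort by end time and greedily take each interval whose start is ≥ the last chosen end.
By end time: (0,2), (0,5), (5,6), (3,7), (6,10), (9,13).
Pick (0,2); next start ≥ 2 → (5,6); next start ≥ 6 → (6,10).
Selected 3 observations.

3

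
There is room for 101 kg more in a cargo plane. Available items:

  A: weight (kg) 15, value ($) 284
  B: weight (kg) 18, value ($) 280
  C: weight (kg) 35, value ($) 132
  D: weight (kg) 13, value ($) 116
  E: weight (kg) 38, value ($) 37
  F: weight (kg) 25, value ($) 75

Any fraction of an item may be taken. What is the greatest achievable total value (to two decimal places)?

872.00

Greedy by value/weight ratio, highest first.
Ratios (sorted): A 18.93, B 15.56, D 8.92, C 3.77, F 3.00, E 0.97
take A (15 @ 284); take B (18 @ 280); take D (13 @ 116); take C (35 @ 132); take 20/25 of F → 60.00. Capacity used 101/101.
Total value = 872.00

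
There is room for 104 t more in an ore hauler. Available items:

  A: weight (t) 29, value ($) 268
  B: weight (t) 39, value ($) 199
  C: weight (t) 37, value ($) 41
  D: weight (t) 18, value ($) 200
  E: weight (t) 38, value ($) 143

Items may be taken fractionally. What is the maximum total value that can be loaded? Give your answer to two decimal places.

Ratios (sorted): D 11.11, A 9.24, B 5.10, E 3.76, C 1.11
take D (18 @ 200); take A (29 @ 268); take B (39 @ 199); take 18/38 of E → 67.74. Capacity used 104/104.
Total value = 734.74

734.74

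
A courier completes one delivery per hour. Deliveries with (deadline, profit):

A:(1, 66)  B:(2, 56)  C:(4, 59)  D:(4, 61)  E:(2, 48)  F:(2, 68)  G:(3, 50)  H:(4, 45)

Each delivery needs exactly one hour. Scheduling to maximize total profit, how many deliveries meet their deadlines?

By profit: F(d2,68), A(d1,66), D(d4,61), C(d4,59), B(d2,56), G(d3,50), E(d2,48), H(d4,45)
F→slot 2; A→slot 1; D→slot 4; C→slot 3; B skipped; G skipped; E skipped; H skipped.
4 of 8 scheduled.

4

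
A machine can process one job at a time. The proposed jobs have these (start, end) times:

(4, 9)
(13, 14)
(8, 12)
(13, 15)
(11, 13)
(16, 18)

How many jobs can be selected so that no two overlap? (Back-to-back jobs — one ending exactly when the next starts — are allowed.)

By end time: (4,9), (8,12), (11,13), (13,14), (13,15), (16,18).
Pick (4,9); next start ≥ 9 → (11,13); next start ≥ 13 → (13,14); next start ≥ 14 → (16,18).
Selected 4 jobs.

4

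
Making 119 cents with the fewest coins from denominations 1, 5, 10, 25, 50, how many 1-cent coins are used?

4

Greedy: take as many of the largest coin as possible, then repeat with the remainder.
119 = 2×50 + 1×10 + 1×5 + 4×1
Count of 1: 4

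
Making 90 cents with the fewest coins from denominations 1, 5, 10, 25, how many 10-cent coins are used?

Use the largest denomination that fits, subtract, and repeat.
90 − 3×25→15 − 1×10→5 − 1×5→0
Count of 10: 1

1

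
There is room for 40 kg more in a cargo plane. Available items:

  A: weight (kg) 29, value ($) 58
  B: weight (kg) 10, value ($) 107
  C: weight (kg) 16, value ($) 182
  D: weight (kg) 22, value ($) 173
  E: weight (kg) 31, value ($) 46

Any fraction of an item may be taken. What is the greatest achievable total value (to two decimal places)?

399.09

Greedy by value/weight ratio, highest first.
Order: C (182/16=11.38) > B (107/10=10.70) > D (173/22=7.86) > A (58/29=2.00) > E (46/31=1.48)
Fill: take C (16 @ 182) → take B (10 @ 107) → take 14/22 of D → 110.09; 40/40 used.
Total value = 399.09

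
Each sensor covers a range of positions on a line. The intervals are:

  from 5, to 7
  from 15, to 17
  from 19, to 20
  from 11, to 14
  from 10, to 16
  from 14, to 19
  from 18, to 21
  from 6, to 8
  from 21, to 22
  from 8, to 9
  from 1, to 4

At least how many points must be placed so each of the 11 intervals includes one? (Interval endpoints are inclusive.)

Sort by right endpoint; whenever an interval is uncovered, place a point at its right end.
By right end: [1,4]  [5,7]  [6,8]  [8,9]  [11,14]  [10,16]  [15,17]  [14,19]  [19,20]  [18,21]  [21,22]
[1,4] uncovered → point at 4; [5,7] uncovered → point at 7; [8,9] uncovered → point at 9; [11,14] uncovered → point at 14; [15,17] uncovered → point at 17; [19,20] uncovered → point at 20; [21,22] uncovered → point at 22.
Points: 4, 7, 9, 14, 17, 20, 22 (7 total).

7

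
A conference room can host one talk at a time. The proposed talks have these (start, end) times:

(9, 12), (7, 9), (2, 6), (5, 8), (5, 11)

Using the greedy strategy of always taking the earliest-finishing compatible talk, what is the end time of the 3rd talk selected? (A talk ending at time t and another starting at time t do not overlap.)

12

By end time: (2,6), (5,8), (7,9), (5,11), (9,12).
Pick (2,6); next start ≥ 6 → (7,9); next start ≥ 9 → (9,12).
Selected: (2,6) (7,9) (9,12)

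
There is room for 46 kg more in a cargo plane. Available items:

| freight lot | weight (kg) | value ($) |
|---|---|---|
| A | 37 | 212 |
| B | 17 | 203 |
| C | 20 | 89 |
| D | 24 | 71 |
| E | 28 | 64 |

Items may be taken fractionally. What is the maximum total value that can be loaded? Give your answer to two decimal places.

369.16

Sort by value per unit weight and fill in that order.
Order: B (203/17=11.94) > A (212/37=5.73) > C (89/20=4.45) > D (71/24=2.96) > E (64/28=2.29)
Fill: take B (17 @ 203) → take 29/37 of A → 166.16; 46/46 used.
Total value = 369.16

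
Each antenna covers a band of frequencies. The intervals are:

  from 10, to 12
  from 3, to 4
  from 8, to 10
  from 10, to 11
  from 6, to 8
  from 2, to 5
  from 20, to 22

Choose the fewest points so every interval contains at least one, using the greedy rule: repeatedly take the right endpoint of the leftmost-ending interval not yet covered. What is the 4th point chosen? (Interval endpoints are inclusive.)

Sort by right endpoint; whenever an interval is uncovered, place a point at its right end.
By right end: [3,4]  [2,5]  [6,8]  [8,10]  [10,11]  [10,12]  [20,22]
[3,4] uncovered → point at 4; [6,8] uncovered → point at 8; [10,11] uncovered → point at 11; [20,22] uncovered → point at 22.
Points: 4, 8, 11, 22 (4 total).

22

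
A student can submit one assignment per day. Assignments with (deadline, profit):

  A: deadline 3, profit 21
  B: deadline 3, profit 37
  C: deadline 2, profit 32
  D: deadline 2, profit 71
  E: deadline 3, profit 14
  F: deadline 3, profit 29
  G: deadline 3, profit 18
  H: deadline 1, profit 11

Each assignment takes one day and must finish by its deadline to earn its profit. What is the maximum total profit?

140

Sort by profit descending; place each in the latest free slot ≤ its deadline.
By profit: D(d2,71), B(d3,37), C(d2,32), F(d3,29), A(d3,21), G(d3,18), E(d3,14), H(d1,11)
D→slot 2; B→slot 3; C→slot 1; F skipped; A skipped; G skipped; E skipped; H skipped.
Profit = 32 + 71 + 37 = 140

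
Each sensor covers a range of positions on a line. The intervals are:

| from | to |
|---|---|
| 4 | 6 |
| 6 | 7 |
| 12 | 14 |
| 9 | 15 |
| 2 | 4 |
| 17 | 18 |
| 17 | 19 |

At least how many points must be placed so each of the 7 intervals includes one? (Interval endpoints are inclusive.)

Process intervals by earliest right end; each time one isn't hit yet, stab at its right endpoint.
By right end: [2,4]  [4,6]  [6,7]  [12,14]  [9,15]  [17,18]  [17,19]
[2,4] uncovered → point at 4; [6,7] uncovered → point at 7; [12,14] uncovered → point at 14; [17,18] uncovered → point at 18.
Points: 4, 7, 14, 18 (4 total).

4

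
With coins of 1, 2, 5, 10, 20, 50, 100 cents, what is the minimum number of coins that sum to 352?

5

352 − 3×100→52 − 1×50→2 − 1×2→0
Total coins = 3 + 1 + 1 = 5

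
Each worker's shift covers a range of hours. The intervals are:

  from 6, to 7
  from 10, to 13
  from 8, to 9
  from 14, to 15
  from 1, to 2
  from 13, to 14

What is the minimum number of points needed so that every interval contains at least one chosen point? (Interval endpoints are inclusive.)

Sorted: [1,2] [6,7] [8,9] [10,13] [13,14] [14,15]
{[1,2]} hit by 2; {[6,7]} hit by 7; {[8,9]} hit by 9; {[10,13],[13,14]} hit by 13; {[14,15]} hit by 15.
Points: 2, 7, 9, 13, 15 (5 total).

5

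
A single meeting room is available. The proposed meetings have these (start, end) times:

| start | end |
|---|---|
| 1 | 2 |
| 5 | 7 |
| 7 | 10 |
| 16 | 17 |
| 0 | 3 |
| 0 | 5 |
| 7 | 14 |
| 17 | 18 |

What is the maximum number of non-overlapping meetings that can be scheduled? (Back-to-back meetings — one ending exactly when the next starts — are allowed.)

5

Sort by end time and greedily take each interval whose start is ≥ the last chosen end.
Sorted by end: (1,2)  (0,3)  (0,5)  (5,7)  (7,10)  (7,14)  (16,17)  (17,18)
take (1,2); take (5,7); take (7,10); take (16,17); take (17,18).
Selected 5 meetings.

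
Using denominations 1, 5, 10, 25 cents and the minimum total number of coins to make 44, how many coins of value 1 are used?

44 − 1×25→19 − 1×10→9 − 1×5→4 − 4×1→0
Count of 1: 4

4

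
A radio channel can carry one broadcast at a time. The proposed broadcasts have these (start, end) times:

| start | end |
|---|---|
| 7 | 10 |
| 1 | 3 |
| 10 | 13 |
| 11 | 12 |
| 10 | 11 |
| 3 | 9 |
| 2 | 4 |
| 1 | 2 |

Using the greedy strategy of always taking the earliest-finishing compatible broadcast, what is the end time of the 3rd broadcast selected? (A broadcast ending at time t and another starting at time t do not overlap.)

Greedy by earliest finish: after sorting by end time, pick each interval compatible with the last pick.
By end time: (1,2), (1,3), (2,4), (3,9), (7,10), (10,11), (11,12), (10,13).
Pick (1,2); next start ≥ 2 → (2,4); next start ≥ 4 → (7,10); next start ≥ 10 → (10,11); next start ≥ 11 → (11,12).
Selected: (1,2) (2,4) (7,10) (10,11) (11,12)

10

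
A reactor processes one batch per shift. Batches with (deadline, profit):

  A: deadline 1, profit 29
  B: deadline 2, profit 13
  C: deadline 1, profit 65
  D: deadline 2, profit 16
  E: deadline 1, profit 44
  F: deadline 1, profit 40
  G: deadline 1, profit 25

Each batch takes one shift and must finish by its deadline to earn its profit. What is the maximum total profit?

By profit: C(d1,65), E(d1,44), F(d1,40), A(d1,29), G(d1,25), D(d2,16), B(d2,13)
C→slot 1; E skipped; F skipped; A skipped; G skipped; D→slot 2; B skipped.
Profit = 65 + 16 = 81

81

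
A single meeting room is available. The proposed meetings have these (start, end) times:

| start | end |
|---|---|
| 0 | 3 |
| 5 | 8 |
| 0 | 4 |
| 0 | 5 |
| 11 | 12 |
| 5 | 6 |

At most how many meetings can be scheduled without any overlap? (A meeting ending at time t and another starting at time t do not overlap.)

3

Sort by end time and greedily take each interval whose start is ≥ the last chosen end.
By end time: (0,3), (0,4), (0,5), (5,6), (5,8), (11,12).
Pick (0,3); next start ≥ 3 → (5,6); next start ≥ 6 → (11,12).
Selected 3 meetings.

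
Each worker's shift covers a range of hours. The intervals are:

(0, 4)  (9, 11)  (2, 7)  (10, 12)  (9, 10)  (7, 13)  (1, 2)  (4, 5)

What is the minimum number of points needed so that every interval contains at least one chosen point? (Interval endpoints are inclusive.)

3

Process intervals by earliest right end; each time one isn't hit yet, stab at its right endpoint.
Sorted: [1,2] [0,4] [4,5] [2,7] [9,10] [9,11] [10,12] [7,13]
{[1,2],[0,4]} hit by 2; {[4,5],[2,7]} hit by 5; {[9,10],[9,11],[10,12],[7,13]} hit by 10.
Points: 2, 5, 10 (3 total).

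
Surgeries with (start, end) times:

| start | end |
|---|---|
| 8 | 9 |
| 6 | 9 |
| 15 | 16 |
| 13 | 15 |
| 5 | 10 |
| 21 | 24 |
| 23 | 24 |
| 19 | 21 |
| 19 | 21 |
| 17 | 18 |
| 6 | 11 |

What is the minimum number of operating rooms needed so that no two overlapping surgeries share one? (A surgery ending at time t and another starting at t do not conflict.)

starts: [5, 6, 6, 8, 13, 15, 17, 19, 19, 21, 23]
ends:   [9, 9, 10, 11, 15, 16, 18, 21, 21, 24, 24]
s5→1 s6→2 s6→3 s8→4  — peak 4.

4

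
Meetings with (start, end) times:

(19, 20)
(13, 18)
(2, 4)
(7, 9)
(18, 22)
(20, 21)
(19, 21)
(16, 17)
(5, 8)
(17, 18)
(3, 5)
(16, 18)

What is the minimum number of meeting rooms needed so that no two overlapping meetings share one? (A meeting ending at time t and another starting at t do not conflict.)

3

Count concurrent intervals with a sweep; the peak is the room count.
Events (time:±→running): 2:+→1 3:+→2 4:-→1 5:-→0 5:+→1 7:+→2 8:-→1 9:-→0 13:+→1 16:+→2 16:+→3 … peak 3.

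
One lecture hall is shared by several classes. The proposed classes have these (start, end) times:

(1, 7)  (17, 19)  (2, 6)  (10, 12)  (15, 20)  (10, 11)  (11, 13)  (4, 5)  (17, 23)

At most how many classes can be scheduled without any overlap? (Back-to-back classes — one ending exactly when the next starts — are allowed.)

Sorted by end: (4,5)  (2,6)  (1,7)  (10,11)  (10,12)  (11,13)  (17,19)  (15,20)  (17,23)
take (4,5); skip (2,6); take (10,11); skip (10,12); take (11,13); take (17,19); skip (17,23).
Selected 4 classes.

4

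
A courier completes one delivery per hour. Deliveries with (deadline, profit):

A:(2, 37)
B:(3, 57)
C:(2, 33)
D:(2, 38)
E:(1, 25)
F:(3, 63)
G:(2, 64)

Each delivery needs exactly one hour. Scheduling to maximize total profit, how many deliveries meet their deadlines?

3

Sort by profit descending; place each in the latest free slot ≤ its deadline.
Profit order: G=64 F=63 B=57 D=38 A=37 C=33 E=25
Assign: G→slot 2, F→slot 3, B→slot 1, D skipped, A skipped, C skipped, E skipped.
Slots: [1:B] [2:G] [3:F]
3 of 7 scheduled.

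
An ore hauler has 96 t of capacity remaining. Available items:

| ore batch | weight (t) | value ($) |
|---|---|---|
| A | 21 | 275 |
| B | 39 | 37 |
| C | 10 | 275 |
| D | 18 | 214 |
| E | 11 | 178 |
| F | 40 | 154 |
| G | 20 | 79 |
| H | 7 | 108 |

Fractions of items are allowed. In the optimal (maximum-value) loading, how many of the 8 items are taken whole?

6

Greedy by value/weight ratio, highest first.
Order: C (275/10=27.50) > E (178/11=16.18) > H (108/7=15.43) > A (275/21=13.10) > D (214/18=11.89) > G (79/20=3.95) > F (154/40=3.85) > B (37/39=0.95)
Fill: take C (10 @ 275) → take E (11 @ 178) → take H (7 @ 108) → take A (21 @ 275) → take D (18 @ 214) → take G (20 @ 79) → take 9/40 of F → 34.65; 96/96 used.
6 item(s) taken whole; one partial (take 9/40 of F).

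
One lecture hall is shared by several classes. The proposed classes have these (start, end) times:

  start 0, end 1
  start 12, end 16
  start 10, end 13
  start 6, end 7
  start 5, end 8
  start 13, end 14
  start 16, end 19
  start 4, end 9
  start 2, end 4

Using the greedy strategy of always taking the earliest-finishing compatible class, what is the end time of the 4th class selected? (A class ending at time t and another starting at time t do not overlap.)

13

Sorted by end: (0,1)  (2,4)  (6,7)  (5,8)  (4,9)  (10,13)  (13,14)  (12,16)  (16,19)
take (0,1); take (2,4); take (6,7); skip (4,9); take (10,13); take (13,14); take (16,19).
Selected: (0,1) (2,4) (6,7) (10,13) (13,14) (16,19)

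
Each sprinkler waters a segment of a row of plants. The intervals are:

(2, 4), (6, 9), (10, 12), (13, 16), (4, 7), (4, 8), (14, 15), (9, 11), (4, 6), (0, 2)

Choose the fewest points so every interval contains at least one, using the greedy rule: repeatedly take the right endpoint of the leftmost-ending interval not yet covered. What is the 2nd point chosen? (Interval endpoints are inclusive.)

Sorted: [0,2] [2,4] [4,6] [4,7] [4,8] [6,9] [9,11] [10,12] [14,15] [13,16]
{[0,2],[2,4]} hit by 2; {[4,6],[4,7],[4,8],[6,9]} hit by 6; {[9,11],[10,12]} hit by 11; {[14,15],[13,16]} hit by 15.
Points: 2, 6, 11, 15 (4 total).

6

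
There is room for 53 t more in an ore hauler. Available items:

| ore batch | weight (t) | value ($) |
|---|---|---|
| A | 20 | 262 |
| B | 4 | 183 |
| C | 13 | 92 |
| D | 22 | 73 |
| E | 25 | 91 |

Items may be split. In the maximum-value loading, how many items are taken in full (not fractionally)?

3

Greedy by value/weight ratio, highest first.
Order: B (183/4=45.75) > A (262/20=13.10) > C (92/13=7.08) > E (91/25=3.64) > D (73/22=3.32)
Fill: take B (4 @ 183) → take A (20 @ 262) → take C (13 @ 92) → take 16/25 of E → 58.24; 53/53 used.
3 item(s) taken whole; one partial (take 16/25 of E).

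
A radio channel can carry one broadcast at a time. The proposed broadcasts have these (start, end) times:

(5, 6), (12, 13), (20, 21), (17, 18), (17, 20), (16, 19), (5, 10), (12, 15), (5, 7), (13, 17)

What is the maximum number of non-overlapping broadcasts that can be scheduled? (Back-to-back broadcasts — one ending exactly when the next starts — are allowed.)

5

By end time: (5,6), (5,7), (5,10), (12,13), (12,15), (13,17), (17,18), (16,19), (17,20), (20,21).
Pick (5,6); next start ≥ 6 → (12,13); next start ≥ 13 → (13,17); next start ≥ 17 → (17,18); next start ≥ 18 → (20,21).
Selected 5 broadcasts.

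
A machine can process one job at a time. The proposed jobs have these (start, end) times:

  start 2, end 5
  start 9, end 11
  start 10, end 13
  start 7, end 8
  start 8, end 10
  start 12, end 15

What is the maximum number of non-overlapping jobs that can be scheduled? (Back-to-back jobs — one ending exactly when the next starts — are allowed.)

Sorted by end: (2,5)  (7,8)  (8,10)  (9,11)  (10,13)  (12,15)
take (2,5); take (7,8); take (8,10); skip (9,11); take (10,13).
Selected 4 jobs.

4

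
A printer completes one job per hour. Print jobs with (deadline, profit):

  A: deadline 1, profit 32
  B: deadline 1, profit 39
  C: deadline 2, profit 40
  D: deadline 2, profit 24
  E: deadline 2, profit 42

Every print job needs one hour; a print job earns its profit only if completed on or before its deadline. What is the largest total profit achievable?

Sort by profit descending; place each in the latest free slot ≤ its deadline.
By profit: E(d2,42), C(d2,40), B(d1,39), A(d1,32), D(d2,24)
E→slot 2; C→slot 1; B skipped; A skipped; D skipped.
Profit = 40 + 42 = 82

82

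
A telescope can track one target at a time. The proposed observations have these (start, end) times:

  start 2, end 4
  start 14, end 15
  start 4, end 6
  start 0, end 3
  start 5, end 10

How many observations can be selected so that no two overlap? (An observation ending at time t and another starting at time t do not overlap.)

3

Sort by end time and greedily take each interval whose start is ≥ the last chosen end.
By end time: (0,3), (2,4), (4,6), (5,10), (14,15).
Pick (0,3); next start ≥ 3 → (4,6); next start ≥ 6 → (14,15).
Selected 3 observations.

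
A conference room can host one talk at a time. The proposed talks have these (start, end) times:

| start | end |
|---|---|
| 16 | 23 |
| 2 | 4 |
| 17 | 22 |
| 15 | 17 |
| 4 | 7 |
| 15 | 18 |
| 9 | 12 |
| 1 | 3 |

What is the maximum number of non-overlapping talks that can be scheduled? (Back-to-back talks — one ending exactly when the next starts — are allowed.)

Sorted by end: (1,3)  (2,4)  (4,7)  (9,12)  (15,17)  (15,18)  (17,22)  (16,23)
take (1,3); take (4,7); take (9,12); take (15,17); skip (15,18); take (17,22).
Selected 5 talks.

5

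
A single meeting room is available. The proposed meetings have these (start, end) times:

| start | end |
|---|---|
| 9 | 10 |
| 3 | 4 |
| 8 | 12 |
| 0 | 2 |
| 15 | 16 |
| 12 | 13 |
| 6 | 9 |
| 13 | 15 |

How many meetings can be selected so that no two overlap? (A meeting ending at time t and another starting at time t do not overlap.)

7

Order by finish time; keep every interval that doesn't clash with the previous kept one.
By end time: (0,2), (3,4), (6,9), (9,10), (8,12), (12,13), (13,15), (15,16).
Pick (0,2); next start ≥ 2 → (3,4); next start ≥ 4 → (6,9); next start ≥ 9 → (9,10); next start ≥ 10 → (12,13); next start ≥ 13 → (13,15); next start ≥ 15 → (15,16).
Selected 7 meetings.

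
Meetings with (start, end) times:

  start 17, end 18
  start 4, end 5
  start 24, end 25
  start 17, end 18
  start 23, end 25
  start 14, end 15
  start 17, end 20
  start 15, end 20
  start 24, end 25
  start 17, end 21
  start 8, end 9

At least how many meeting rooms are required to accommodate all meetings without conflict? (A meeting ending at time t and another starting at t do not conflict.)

Count concurrent intervals with a sweep; the peak is the room count.
Events (time:±→running): 4:+→1 5:-→0 8:+→1 9:-→0 14:+→1 15:-→0 15:+→1 17:+→2 17:+→3 17:+→4 17:+→5 … peak 5.

5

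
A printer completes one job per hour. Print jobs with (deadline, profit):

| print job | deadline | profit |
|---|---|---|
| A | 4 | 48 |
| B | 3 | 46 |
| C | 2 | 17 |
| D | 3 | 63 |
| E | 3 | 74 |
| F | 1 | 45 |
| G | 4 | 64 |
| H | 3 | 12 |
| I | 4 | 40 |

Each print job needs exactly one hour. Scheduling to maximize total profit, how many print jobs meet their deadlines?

4

Sort by profit descending; place each in the latest free slot ≤ its deadline.
By profit: E(d3,74), G(d4,64), D(d3,63), A(d4,48), B(d3,46), F(d1,45), I(d4,40), C(d2,17), H(d3,12)
E→slot 3; G→slot 4; D→slot 2; A→slot 1; B skipped; F skipped; I skipped; C skipped; H skipped.
4 of 9 scheduled.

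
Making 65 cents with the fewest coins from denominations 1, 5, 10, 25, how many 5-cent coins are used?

1

Greedy: take as many of the largest coin as possible, then repeat with the remainder.
65 = 2×25 + 1×10 + 1×5
Count of 5: 1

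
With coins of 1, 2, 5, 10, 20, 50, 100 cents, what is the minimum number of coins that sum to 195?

5

Use the largest denomination that fits, subtract, and repeat.
195 = 1×100 + 1×50 + 2×20 + 1×5
Total coins = 1 + 1 + 2 + 1 = 5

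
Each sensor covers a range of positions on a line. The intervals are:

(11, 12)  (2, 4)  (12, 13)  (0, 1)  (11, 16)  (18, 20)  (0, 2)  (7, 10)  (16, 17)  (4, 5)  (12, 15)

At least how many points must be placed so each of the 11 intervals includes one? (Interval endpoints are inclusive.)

Sorted: [0,1] [0,2] [2,4] [4,5] [7,10] [11,12] [12,13] [12,15] [11,16] [16,17] [18,20]
{[0,1],[0,2]} hit by 1; {[2,4],[4,5]} hit by 4; {[7,10]} hit by 10; {[11,12],[12,13],[12,15],[11,16]} hit by 12; {[16,17]} hit by 17; {[18,20]} hit by 20.
Points: 1, 4, 10, 12, 17, 20 (6 total).

6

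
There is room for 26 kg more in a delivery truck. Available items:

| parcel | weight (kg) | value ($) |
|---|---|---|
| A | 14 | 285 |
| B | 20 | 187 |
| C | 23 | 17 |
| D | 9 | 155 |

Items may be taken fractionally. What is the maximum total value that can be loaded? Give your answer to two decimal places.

468.05

Greedy by value/weight ratio, highest first.
Ratios (sorted): A 20.36, D 17.22, B 9.35, C 0.74
take A (14 @ 285); take D (9 @ 155); take 3/20 of B → 28.05. Capacity used 26/26.
Total value = 468.05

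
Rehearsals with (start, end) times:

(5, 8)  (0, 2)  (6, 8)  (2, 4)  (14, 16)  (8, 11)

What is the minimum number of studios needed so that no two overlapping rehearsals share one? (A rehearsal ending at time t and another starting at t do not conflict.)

Count concurrent intervals with a sweep; the peak is the room count.
starts: [0, 2, 5, 6, 8, 14]
ends:   [2, 4, 8, 8, 11, 16]
s0→1 e2→0 s2→1 e4→0 s5→1 s6→2  — peak 2.

2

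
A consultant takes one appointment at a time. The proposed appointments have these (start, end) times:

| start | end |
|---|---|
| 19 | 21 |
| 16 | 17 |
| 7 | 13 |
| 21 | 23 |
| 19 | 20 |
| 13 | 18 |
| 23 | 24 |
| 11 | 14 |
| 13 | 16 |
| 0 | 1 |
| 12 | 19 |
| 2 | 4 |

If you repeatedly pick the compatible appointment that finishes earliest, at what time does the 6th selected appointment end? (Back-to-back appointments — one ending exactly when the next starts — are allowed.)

20

Sort by end time and greedily take each interval whose start is ≥ the last chosen end.
Sorted by end: (0,1)  (2,4)  (7,13)  (11,14)  (13,16)  (16,17)  (13,18)  (12,19)  (19,20)  (19,21)  (21,23)  (23,24)
take (0,1); take (2,4); take (7,13); take (13,16); take (16,17); take (19,20); take (21,23); take (23,24).
Selected: (0,1) (2,4) (7,13) (13,16) (16,17) (19,20) (21,23) (23,24)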